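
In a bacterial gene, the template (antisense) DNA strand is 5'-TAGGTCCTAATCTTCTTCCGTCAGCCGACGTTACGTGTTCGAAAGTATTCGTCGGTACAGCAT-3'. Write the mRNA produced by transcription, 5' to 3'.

RNA polymerase reads the template 3'→5' and synthesizes mRNA 5'→3' by base-pairing (A→U, T→A, G↔C). The complement of the template is ATCCAGGATTAGAAGAAGGCAGTCGGCTGCAATGCACAAGCTTTCATAAGCAGCCATGTCGTA; antiparallel, so 5'→3' the coding strand is ATGCTGTACCGACGAATACTTTCGAACACGTAACGTCGGCTGACGGAAGAAGATTAGGACCTA. Replace T with U for the mRNA.

5'-AUGCUGUACCGACGAAUACUUUCGAACACGUAACGUCGGCUGACGGAAGAAGAUUAGGACCUA-3'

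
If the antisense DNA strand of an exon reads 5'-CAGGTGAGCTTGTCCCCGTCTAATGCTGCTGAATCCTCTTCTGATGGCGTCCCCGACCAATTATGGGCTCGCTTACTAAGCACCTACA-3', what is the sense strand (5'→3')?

5'-TGTAGGTGCTTAGTAAGCGAGCCCATAATTGGTCGGGGACGCCATCAGAAGAGGATTCAGCAGCATTAGACGGGGACAAGCTCACCTG-3'

The coding strand is complementary and antiparallel to the template: take the complement (A↔T, G↔C) and reverse.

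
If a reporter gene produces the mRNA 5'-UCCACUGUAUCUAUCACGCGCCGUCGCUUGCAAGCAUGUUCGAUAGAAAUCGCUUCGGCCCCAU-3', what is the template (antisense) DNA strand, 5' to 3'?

Replace U with T to get the coding DNA strand: TCCACTGTATCTATCACGCGCCGTCGCTTGCAAGCATGTTCGATAGAAATCGCTTCGGCCCCAT. The template strand is its reverse complement (complement AGGTGACATAGATAGTGCGCGGCAGCGAACGTTCGTACAAGCTATCTTTAGCGAAGCCGGGGTA, then reverse).

5'-ATGGGGCCGAAGCGATTTCTATCGAACATGCTTGCAAGCGACGGCGCGTGATAGATACAGTGGA-3'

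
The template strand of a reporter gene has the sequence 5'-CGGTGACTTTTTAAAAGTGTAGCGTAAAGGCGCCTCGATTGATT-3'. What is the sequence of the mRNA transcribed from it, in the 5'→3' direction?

RNA polymerase reads the template 3'→5' and synthesizes mRNA 5'→3' by base-pairing (A→U, T→A, G↔C). The complement of the template is GCCACTGAAAAATTTTCACATCGCATTTCCGCGGAGCTAACTAA; antiparallel, so 5'→3' the coding strand is AATCAATCGAGGCGCCTTTACGCTACACTTTTAAAAAGTCACCG. Replace T with U for the mRNA.

5'-AAUCAAUCGAGGCGCCUUUACGCUACACUUUUAAAAAGUCACCG-3'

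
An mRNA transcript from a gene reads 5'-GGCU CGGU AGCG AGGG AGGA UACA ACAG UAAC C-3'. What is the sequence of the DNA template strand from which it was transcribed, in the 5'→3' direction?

5'-GGTTACTGTTGTATCCTCCCTCGCTACCGAGCC-3'

Replace U with T to get the coding DNA strand: GGCTCGGTAGCGAGGGAGGATACAACAGTAACC. The template strand is its reverse complement (complement CCGAGCCATCGCTCCCTCCTATGTTGTCATTGG, then reverse).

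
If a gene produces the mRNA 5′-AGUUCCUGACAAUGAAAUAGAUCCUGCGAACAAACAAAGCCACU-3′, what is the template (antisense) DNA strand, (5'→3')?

5'-AGTGGCTTTGTTTGTTCGCAGGATCTATTTCATTGTCAGGAACT-3'

Replace U with T to get the coding DNA strand: AGTTCCTGACAATGAAATAGATCCTGCGAACAAACAAAGCCACT. The template strand is its reverse complement (complement TCAAGGACTGTTACTTTATCTAGGACGCTTGTTTGTTTCGGTGA, then reverse).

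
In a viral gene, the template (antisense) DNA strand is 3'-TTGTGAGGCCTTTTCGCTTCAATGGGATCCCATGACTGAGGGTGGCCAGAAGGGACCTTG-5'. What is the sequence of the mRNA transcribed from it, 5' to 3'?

5'-AACACUCCGGAAAAGCGAAGUUACCCUAGGGUACUGACUCCCACCGGUCUUCCCUGGAAC-3'

Reading the template 3'→5' as shown, RNA polymerase pairs each base (A→U, T→A, G↔C) to build mRNA 5'→3' directly.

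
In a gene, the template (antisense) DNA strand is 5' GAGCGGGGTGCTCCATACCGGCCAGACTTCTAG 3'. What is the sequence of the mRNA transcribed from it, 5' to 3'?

5'-CUAGAAGUCUGGCCGGUAUGGAGCACCCCGCUC-3'

The mRNA has the sequence of the coding strand (reverse complement of the template) with T→U. Reverse complement of GAGCGGGGTGCTCCATACCGGCCAGACTTCTAG is CTAGAAGTCTGGCCGGTATGGAGCACCCCGCTC; then T→U.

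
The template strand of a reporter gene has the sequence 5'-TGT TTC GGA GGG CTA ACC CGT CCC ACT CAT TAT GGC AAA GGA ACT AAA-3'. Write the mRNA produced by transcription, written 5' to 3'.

5'-UUUAGUUCCUUUGCCAUAAUGAGUGGGACGGGUUAGCCCUCCGAAACA-3'

RNA polymerase reads the template 3'→5' and synthesizes mRNA 5'→3' by base-pairing (A→U, T→A, G↔C). The complement of the template is ACAAAGCCTCCCGATTGGGCAGGGTGAGTAATACCGTTTCCTTGATTT; antiparallel, so 5'→3' the coding strand is TTTAGTTCCTTTGCCATAATGAGTGGGACGGGTTAGCCCTCCGAAACA. Replace T with U for the mRNA.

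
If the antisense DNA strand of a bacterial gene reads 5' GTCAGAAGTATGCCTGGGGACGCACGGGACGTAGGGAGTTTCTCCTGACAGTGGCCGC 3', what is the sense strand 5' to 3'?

The coding strand is complementary and antiparallel to the template: take the complement (A↔T, G↔C) and reverse.

5′-GCGGCCACTGTCAGGAGAAACTCCCTACGTCCCGTGCGTCCCCAGGCATACTTCTGAC-3′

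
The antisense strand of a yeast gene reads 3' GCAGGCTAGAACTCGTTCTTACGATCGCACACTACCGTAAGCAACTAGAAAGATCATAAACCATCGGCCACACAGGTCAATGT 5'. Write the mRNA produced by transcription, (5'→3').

5'-CGUCCGAUCUUGAGCAAGAAUGCUAGCGUGUGAUGGCAUUCGUUGAUCUUUCUAGUAUUUGGUAGCCGGUGUGUCCAGUUACA-3'

Reading the template 3'→5' as shown, RNA polymerase pairs each base (A→U, T→A, G↔C) to build mRNA 5'→3' directly.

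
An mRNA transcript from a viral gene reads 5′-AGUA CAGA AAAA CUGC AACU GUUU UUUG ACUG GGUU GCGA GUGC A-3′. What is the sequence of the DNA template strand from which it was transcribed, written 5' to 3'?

Replace U with T to get the coding DNA strand: AGTACAGAAAAACTGCAACTGTTTTTTGACTGGGTTGCGAGTGCA. The template strand is its reverse complement (complement TCATGTCTTTTTGACGTTGACAAAAAACTGACCCAACGCTCACGT, then reverse).

5'-TGCACTCGCAACCCAGTCAAAAAACAGTTGCAGTTTTTCTGTACT-3'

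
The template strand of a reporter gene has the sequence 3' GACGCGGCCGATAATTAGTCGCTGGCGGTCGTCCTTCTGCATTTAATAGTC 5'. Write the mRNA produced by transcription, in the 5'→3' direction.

5'-CUGCGCCGGCUAUUAAUCAGCGACCGCCAGCAGGAAGACGUAAAUUAUCAG-3'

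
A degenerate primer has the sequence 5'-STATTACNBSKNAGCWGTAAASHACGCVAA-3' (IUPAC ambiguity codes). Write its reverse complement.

Standard pairs A↔T, G↔C; ambiguity codes pair K↔M, W↔W, S↔S, B↔V, H↔D, N↔N. Complement (SATAATGNVSMNTCGWCATTTSDTGCGBTT), then reverse for 5'→3'.

5′-TTBGCGTDSTTTACWGCTNMSVNGTAATAS-3′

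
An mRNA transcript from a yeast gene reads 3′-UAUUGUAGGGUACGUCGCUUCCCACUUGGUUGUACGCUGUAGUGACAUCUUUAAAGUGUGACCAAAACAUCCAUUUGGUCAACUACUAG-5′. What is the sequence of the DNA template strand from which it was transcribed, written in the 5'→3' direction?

Written 5'→3' the mRNA is GAUCAUCAACUGGUUUACCUACAAAACCAGUGUGAAAUUUCUACAGUGAUGUCGCAUGUUGGUUCACCCUUCGCUGCAUGGGAUGUUAU, so the coding DNA strand is GATCATCAACTGGTTTACCTACAAAACCAGTGTGAAATTTCTACAGTGATGTCGCATGTTGGTTCACCCTTCGCTGCATGGGATGTTAT. The template is its reverse complement.

5'-ATAACATCCCATGCAGCGAAGGGTGAACCAACATGCGACATCACTGTAGAAATTTCACACTGGTTTTGTAGGTAAACCAGTTGATGATC-3'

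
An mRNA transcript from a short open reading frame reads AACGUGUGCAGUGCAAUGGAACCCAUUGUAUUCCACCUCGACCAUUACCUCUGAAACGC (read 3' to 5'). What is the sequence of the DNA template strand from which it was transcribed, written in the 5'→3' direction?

5'-TTGCACACGTCACGTTACCTTGGGTAACATAAGGTGGAGCTGGTAATGGAGACTTTGCG-3'

Written 5'→3' the mRNA is CGCAAAGUCUCCAUUACCAGCUCCACCUUAUGUUACCCAAGGUAACGUGACGUGUGCAA, so the coding DNA strand is CGCAAAGTCTCCATTACCAGCTCCACCTTATGTTACCCAAGGTAACGTGACGTGTGCAA. The template is its reverse complement.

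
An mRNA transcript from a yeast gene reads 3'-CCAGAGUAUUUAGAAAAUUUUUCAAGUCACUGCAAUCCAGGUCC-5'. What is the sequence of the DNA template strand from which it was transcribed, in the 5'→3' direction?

5′-GGTCTCATAAATCTTTTAAAAAGTTCAGTGACGTTAGGTCCAGG-3′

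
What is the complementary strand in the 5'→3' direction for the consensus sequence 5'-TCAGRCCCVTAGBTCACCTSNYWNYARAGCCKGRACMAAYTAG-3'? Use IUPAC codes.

5'-CTARTTKGTYCMGGCTYTRNWRNSAGGTGAVCTABGGGYCTGA-3'

Standard pairs A↔T, G↔C; ambiguity codes pair R↔Y, M↔K, W↔W, S↔S, B↔V, N↔N. Complement (AGTCYGGGBATCVAGTGGASNRWNRTYTCGGMCYTGKTTRATC), then reverse for 5'→3'.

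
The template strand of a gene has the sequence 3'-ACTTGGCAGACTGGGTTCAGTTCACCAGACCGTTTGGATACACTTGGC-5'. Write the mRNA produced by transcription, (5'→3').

5′-UGAACCGUCUGACCCAAGUCAAGUGGUCUGGCAAACCUAUGUGAACCG-3′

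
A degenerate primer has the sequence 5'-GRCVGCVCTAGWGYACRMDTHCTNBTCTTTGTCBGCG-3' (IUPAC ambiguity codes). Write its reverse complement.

5'-CGCVGACAAAGAVNAGDAHKYGTRCWCTAGBGCBGYC-3'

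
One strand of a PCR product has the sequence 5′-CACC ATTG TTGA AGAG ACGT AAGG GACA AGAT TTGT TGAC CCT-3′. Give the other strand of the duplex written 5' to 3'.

The complement of CACCATTGTTGAAGAGACGTAAGGGACAAGATTTGTTGACCCT is GTGGTAACAACTTCTCTGCATTCCCTGTTCTAAACAACTGGGA (A↔T, G↔C). DNA strands are antiparallel, so the complementary strand runs 3'→5'; reversing gives the 5'→3' form.

5'-AGGGTCAACAAATCTTGTCCCTTACGTCTCTTCAACAATGGTG-3'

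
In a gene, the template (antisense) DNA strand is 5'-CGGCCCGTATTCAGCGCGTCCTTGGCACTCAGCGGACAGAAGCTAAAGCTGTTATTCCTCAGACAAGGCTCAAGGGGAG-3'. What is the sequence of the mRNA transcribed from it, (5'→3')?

5'-CUCCCCUUGAGCCUUGUCUGAGGAAUAACAGCUUUAGCUUCUGUCCGCUGAGUGCCAAGGACGCGCUGAAUACGGGCCG-3'

The mRNA has the sequence of the coding strand (reverse complement of the template) with T→U. Reverse complement of CGGCCCGTATTCAGCGCGTCCTTGGCACTCAGCGGACAGAAGCTAAAGCTGTTATTCCTCAGACAAGGCTCAAGGGGAG is CTCCCCTTGAGCCTTGTCTGAGGAATAACAGCTTTAGCTTCTGTCCGCTGAGTGCCAAGGACGCGCTGAATACGGGCCG; then T→U.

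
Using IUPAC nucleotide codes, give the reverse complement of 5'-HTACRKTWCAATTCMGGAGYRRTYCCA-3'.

Standard pairs A↔T, G↔C; ambiguity codes pair R↔Y, M↔K, W↔W, H↔D. Complement (DATGYMAWGTTAAGKCCTCRYYARGGT), then reverse for 5'→3'.

5'-TGGRAYYRCTCCKGAATTGWAMYGTAD-3'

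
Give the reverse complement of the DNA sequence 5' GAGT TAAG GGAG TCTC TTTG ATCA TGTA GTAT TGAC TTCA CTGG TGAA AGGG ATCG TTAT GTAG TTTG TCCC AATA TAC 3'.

5'-GTATATTGGGACAAACTACATAACGATCCCTTTCACCAGTGAAGTCAATACTACATGATCAAAGAGACTCCCTTAACTC-3'

Complement each base (A↔T, G↔C): CTCAATTCCCTCAGAGAAACTAGTACATCATAACTGAAGTGACCACTTTCCCTAGCAATACATCAAACAGGGTTATATG. Then reverse.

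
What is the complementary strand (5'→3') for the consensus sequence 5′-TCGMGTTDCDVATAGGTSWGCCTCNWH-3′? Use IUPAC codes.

5′-DWNGAGGCWSACCTATBHGHAACKCGA-3′

Standard pairs A↔T, G↔C; ambiguity codes pair M↔K, W↔W, S↔S, D↔H, V↔B, N↔N. Complement (AGCKCAAHGHBTATCCASWCGGAGNWD), then reverse for 5'→3'.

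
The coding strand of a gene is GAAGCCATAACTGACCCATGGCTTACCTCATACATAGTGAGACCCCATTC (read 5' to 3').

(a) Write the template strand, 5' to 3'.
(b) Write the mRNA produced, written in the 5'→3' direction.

(a) 5'-GAATGGGGTCTCACTATGTATGAGGTAAGCCATGGGTCAGTTATGGCTTC-3'
(b) 5'-GAAGCCAUAACUGACCCAUGGCUUACCUCAUACAUAGUGAGACCCCAUUC-3'

(a) The template strand is the reverse complement of the coding strand: complement CTTCGGTATTGACTGGGTACCGAATGGAGTATGTATCACTCTGGGGTAAG, then reverse.
(b) mRNA matches the coding strand with T→U.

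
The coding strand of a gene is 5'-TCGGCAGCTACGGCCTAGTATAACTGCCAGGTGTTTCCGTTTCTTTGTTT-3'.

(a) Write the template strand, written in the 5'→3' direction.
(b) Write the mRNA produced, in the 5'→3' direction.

(a) The template strand is the reverse complement of the coding strand: complement AGCCGTCGATGCCGGATCATATTGACGGTCCACAAAGGCAAAGAAACAAA, then reverse.
(b) mRNA matches the coding strand with T→U.

(a) 5′-AAACAAAGAAACGGAAACACCTGGCAGTTATACTAGGCCGTAGCTGCCGA-3′
(b) 5'-UCGGCAGCUACGGCCUAGUAUAACUGCCAGGUGUUUCCGUUUCUUUGUUU-3'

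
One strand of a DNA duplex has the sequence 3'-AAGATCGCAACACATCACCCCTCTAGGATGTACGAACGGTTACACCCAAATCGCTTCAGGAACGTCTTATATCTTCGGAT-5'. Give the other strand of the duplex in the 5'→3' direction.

The strand is given 3'→5', so its complement runs 5'→3' in the same left-to-right order: pair each base A↔T, G↔C.

5'-TTCTAGCGTTGTGTAGTGGGGAGATCCTACATGCTTGCCAATGTGGGTTTAGCGAAGTCCTTGCAGAATATAGAAGCCTA-3'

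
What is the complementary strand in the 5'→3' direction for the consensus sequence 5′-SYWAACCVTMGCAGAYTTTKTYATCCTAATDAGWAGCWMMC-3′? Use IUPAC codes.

Standard pairs A↔T, G↔C; ambiguity codes pair Y↔R, M↔K, W↔W, S↔S, D↔H, V↔B. Complement (SRWTTGGBAKCGTCTRAAAMARTAGGATTAHTCWTCGWKKG), then reverse for 5'→3'.

5'-GKKWGCTWCTHATTAGGATRAMAAARTCTGCKABGGTTWRS-3'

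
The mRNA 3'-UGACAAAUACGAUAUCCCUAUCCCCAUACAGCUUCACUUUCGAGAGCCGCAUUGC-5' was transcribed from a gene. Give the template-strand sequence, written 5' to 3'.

Written 5'→3' the mRNA is CGUUACGCCGAGAGCUUUCACUUCGACAUACCCCUAUCCCUAUAGCAUAAACAGU, so the coding DNA strand is CGTTACGCCGAGAGCTTTCACTTCGACATACCCCTATCCCTATAGCATAAACAGT. The template is its reverse complement.

5′-ACTGTTTATGCTATAGGGATAGGGGTATGTCGAAGTGAAAGCTCTCGGCGTAACG-3′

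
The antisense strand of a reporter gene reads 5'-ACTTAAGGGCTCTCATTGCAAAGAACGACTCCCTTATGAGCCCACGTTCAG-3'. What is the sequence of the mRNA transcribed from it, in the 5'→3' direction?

RNA polymerase reads the template 3'→5' and synthesizes mRNA 5'→3' by base-pairing (A→U, T→A, G↔C). The complement of the template is TGAATTCCCGAGAGTAACGTTTCTTGCTGAGGGAATACTCGGGTGCAAGTC; antiparallel, so 5'→3' the coding strand is CTGAACGTGGGCTCATAAGGGAGTCGTTCTTTGCAATGAGAGCCCTTAAGT. Replace T with U for the mRNA.

5'-CUGAACGUGGGCUCAUAAGGGAGUCGUUCUUUGCAAUGAGAGCCCUUAAGU-3'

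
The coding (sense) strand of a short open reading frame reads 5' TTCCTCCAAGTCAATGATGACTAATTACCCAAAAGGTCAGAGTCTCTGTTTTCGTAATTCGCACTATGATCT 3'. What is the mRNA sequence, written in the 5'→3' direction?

5′-UUCCUCCAAGUCAAUGAUGACUAAUUACCCAAAAGGUCAGAGUCUCUGUUUUCGUAAUUCGCACUAUGAUCU-3′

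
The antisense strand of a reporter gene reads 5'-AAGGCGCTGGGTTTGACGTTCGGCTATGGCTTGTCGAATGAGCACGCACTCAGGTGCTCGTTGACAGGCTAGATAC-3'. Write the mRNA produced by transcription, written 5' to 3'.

RNA polymerase reads the template 3'→5' and synthesizes mRNA 5'→3' by base-pairing (A→U, T→A, G↔C). The complement of the template is TTCCGCGACCCAAACTGCAAGCCGATACCGAACAGCTTACTCGTGCGTGAGTCCACGAGCAACTGTCCGATCTATG; antiparallel, so 5'→3' the coding strand is GTATCTAGCCTGTCAACGAGCACCTGAGTGCGTGCTCATTCGACAAGCCATAGCCGAACGTCAAACCCAGCGCCTT. Replace T with U for the mRNA.

5′-GUAUCUAGCCUGUCAACGAGCACCUGAGUGCGUGCUCAUUCGACAAGCCAUAGCCGAACGUCAAACCCAGCGCCUU-3′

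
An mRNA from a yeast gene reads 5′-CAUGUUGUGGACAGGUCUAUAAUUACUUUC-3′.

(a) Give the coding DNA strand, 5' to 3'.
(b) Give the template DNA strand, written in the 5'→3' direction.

(a) The coding strand matches the mRNA with U→T.
(b) The template strand is the reverse complement of the coding strand.

(a) 5'-CATGTTGTGGACAGGTCTATAATTACTTTC-3'
(b) 5'-GAAAGTAATTATAGACCTGTCCACAACATG-3'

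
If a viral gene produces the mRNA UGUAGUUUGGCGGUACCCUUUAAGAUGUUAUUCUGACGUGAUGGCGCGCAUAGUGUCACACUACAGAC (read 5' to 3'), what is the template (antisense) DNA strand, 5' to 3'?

5'-GTCTGTAGTGTGACACTATGCGCGCCATCACGTCAGAATAACATCTTAAAGGGTACCGCCAAACTACA-3'

Replace U with T to get the coding DNA strand: TGTAGTTTGGCGGTACCCTTTAAGATGTTATTCTGACGTGATGGCGCGCATAGTGTCACACTACAGAC. The template strand is its reverse complement (complement ACATCAAACCGCCATGGGAAATTCTACAATAAGACTGCACTACCGCGCGTATCACAGTGTGATGTCTG, then reverse).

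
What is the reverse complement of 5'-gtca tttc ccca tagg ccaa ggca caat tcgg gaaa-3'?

Reading the sequence 3'→5' and pairing each base (A↔T, G↔C) gives the reverse complement directly.

5'-TTTCCCGAATTGTGCCTTGGCCTATGGGGAAATGAC-3'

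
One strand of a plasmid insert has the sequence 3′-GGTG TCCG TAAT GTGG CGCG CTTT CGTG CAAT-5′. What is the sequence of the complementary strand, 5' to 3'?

The strand is given 3'→5', so its complement runs 5'→3' in the same left-to-right order: pair each base A↔T, G↔C.

5'-CCACAGGCATTACACCGCGCGAAAGCACGTTA-3'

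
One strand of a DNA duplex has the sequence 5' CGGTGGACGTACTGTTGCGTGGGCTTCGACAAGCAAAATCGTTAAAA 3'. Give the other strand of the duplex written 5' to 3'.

5′-TTTTAACGATTTTGCTTGTCGAAGCCCACGCAACAGTACGTCCACCG-3′

Pairing A↔T and G↔C gives GCCACCTGCATGACAACGCACCCGAAGCTGTTCGTTTTAGCAATTTT, running 3'→5'. Reverse for the 5'→3' convention.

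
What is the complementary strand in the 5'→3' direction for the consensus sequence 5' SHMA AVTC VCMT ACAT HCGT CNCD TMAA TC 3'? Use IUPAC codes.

5'-GATTKAHGNGACGDATGTAKGBGABTTKDS-3'

Standard pairs A↔T, G↔C; ambiguity codes pair M↔K, S↔S, D↔H, V↔B, N↔N. Complement (SDKTTBAGBGKATGTADGCAGNGHAKTTAG), then reverse for 5'→3'.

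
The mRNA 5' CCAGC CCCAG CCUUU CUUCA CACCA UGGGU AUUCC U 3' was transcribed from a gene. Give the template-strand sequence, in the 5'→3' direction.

Replace U with T to get the coding DNA strand: CCAGCCCCAGCCTTTCTTCACACCATGGGTATTCCT. The template strand is its reverse complement (complement GGTCGGGGTCGGAAAGAAGTGTGGTACCCATAAGGA, then reverse).

5′-AGGAATACCCATGGTGTGAAGAAAGGCTGGGGCTGG-3′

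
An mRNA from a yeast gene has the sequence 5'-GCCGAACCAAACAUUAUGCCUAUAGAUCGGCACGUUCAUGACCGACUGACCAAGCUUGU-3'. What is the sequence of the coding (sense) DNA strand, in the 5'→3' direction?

The coding DNA strand has the same 5'→3' sequence as the mRNA with U replaced by T.

5'-GCCGAACCAAACATTATGCCTATAGATCGGCACGTTCATGACCGACTGACCAAGCTTGT-3'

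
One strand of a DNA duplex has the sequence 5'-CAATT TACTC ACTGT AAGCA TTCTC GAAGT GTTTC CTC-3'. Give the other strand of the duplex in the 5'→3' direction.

Pairing A↔T and G↔C gives GTTAAATGAGTGACATTCGTAAGAGCTTCACAAAGGAG, running 3'→5'. Reverse for the 5'→3' convention.

5'-GAGGAAACACTTCGAGAATGCTTACAGTGAGTAAATTG-3'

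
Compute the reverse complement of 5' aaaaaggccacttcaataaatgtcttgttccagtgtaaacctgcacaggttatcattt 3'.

5'-AAATGATAACCTGTGCAGGTTTACACTGGAACAAGACATTTATTGAAGTGGCCTTTTT-3'

Reading the sequence 3'→5' and pairing each base (A↔T, G↔C) gives the reverse complement directly.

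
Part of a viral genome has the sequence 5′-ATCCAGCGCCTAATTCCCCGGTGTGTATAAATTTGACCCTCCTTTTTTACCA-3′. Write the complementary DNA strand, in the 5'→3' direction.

Pairing A↔T and G↔C gives TAGGTCGCGGATTAAGGGGCCACACATATTTAAACTGGGAGGAAAAAATGGT, running 3'→5'. Reverse for the 5'→3' convention.

5'-TGGTAAAAAAGGAGGGTCAAATTTATACACACCGGGGAATTAGGCGCTGGAT-3'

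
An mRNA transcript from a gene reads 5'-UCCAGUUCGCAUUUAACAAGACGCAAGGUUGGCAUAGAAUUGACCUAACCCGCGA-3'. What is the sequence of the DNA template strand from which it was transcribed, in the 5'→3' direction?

Replace U with T to get the coding DNA strand: TCCAGTTCGCATTTAACAAGACGCAAGGTTGGCATAGAATTGACCTAACCCGCGA. The template strand is its reverse complement (complement AGGTCAAGCGTAAATTGTTCTGCGTTCCAACCGTATCTTAACTGGATTGGGCGCT, then reverse).

5'-TCGCGGGTTAGGTCAATTCTATGCCAACCTTGCGTCTTGTTAAATGCGAACTGGA-3'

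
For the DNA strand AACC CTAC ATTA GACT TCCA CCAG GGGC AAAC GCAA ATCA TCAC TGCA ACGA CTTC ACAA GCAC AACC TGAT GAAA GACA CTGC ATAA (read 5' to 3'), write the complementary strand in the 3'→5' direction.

Base-pairing A↔T, G↔C gives the complement. The complementary strand is antiparallel, so paired with a 5'→3' strand it runs 3'→5'.

3'-TTGGGATGTAATCTGAAGGTGGTCCCCGTTTGCGTTTAGTAGTGACGTTGCTGAAGTGTTCGTGTTGGACTACTTTCTGTGACGTATT-5'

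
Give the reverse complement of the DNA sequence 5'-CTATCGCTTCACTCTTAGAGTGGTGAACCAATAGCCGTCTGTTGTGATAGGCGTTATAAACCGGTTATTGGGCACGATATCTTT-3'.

5'-AAAGATATCGTGCCCAATAACCGGTTTATAACGCCTATCACAACAGACGGCTATTGGTTCACCACTCTAAGAGTGAAGCGATAG-3'

Reading the sequence 3'→5' and pairing each base (A↔T, G↔C) gives the reverse complement directly.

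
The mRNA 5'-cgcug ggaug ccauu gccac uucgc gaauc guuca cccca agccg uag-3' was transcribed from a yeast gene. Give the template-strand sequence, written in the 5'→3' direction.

5'-CTACGGCTTGGGGTGAACGATTCGCGAAGTGGCAATGGCATCCCAGCG-3'

Replace U with T to get the coding DNA strand: CGCTGGGATGCCATTGCCACTTCGCGAATCGTTCACCCCAAGCCGTAG. The template strand is its reverse complement (complement GCGACCCTACGGTAACGGTGAAGCGCTTAGCAAGTGGGGTTCGGCATC, then reverse).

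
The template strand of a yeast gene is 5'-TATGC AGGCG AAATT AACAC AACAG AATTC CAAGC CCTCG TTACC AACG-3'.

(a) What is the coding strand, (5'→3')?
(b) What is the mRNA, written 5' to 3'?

(a) 5'-CGTTGGTAACGAGGGCTTGGAATTCTGTTGTGTTAATTTCGCCTGCATA-3'
(b) 5′-CGUUGGUAACGAGGGCUUGGAAUUCUGUUGUGUUAAUUUCGCCUGCAUA-3′

(a) The coding strand is the reverse complement of the template: complement ATACGTCCGCTTTAATTGTGTTGTCTTAAGGTTCGGGAGCAATGGTTGC, then reverse.
(b) mRNA has the coding-strand sequence with T→U.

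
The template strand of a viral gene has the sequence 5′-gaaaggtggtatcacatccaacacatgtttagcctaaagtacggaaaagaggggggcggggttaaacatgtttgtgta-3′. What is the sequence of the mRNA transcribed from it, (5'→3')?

5'-UACACAAACAUGUUUAACCCCGCCCCCCUCUUUUCCGUACUUUAGGCUAAACAUGUGUUGGAUGUGAUACCACCUUUC-3'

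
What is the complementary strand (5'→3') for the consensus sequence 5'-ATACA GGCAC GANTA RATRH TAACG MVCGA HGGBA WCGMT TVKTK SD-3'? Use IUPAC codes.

5′-HSMAMBAAKCGWTVCCDTCGBKCGTTADYATYTANTCGTGCCTGTAT-3′

Standard pairs A↔T, G↔C; ambiguity codes pair R↔Y, M↔K, W↔W, S↔S, B↔V, D↔H, N↔N. Complement (TATGTCCGTGCTNATYTAYDATTGCKBGCTDCCVTWGCKAABMAMSH), then reverse for 5'→3'.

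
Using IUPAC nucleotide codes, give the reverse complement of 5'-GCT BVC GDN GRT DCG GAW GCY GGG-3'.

Standard pairs A↔T, G↔C; ambiguity codes pair R↔Y, W↔W, B↔V, D↔H, N↔N. Complement (CGAVBGCHNCYAHGCCTWCGRCCC), then reverse for 5'→3'.

5'-CCCRGCWTCCGHAYCNHCGBVAGC-3'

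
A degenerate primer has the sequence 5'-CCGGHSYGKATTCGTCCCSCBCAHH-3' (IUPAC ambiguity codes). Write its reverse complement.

Standard pairs A↔T, G↔C; ambiguity codes pair Y↔R, K↔M, S↔S, B↔V, H↔D. Complement (GGCCDSRCMTAAGCAGGGSGVGTDD), then reverse for 5'→3'.

5'-DDTGVGSGGGACGAATMCRSDCCGG-3'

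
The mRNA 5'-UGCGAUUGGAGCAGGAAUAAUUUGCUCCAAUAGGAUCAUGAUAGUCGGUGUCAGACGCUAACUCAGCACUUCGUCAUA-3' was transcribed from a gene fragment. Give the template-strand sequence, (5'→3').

Replace U with T to get the coding DNA strand: TGCGATTGGAGCAGGAATAATTTGCTCCAATAGGATCATGATAGTCGGTGTCAGACGCTAACTCAGCACTTCGTCATA. The template strand is its reverse complement (complement ACGCTAACCTCGTCCTTATTAAACGAGGTTATCCTAGTACTATCAGCCACAGTCTGCGATTGAGTCGTGAAGCAGTAT, then reverse).

5′-TATGACGAAGTGCTGAGTTAGCGTCTGACACCGACTATCATGATCCTATTGGAGCAAATTATTCCTGCTCCAATCGCA-3′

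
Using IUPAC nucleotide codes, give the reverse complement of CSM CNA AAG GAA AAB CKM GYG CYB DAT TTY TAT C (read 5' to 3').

Standard pairs A↔T, G↔C; ambiguity codes pair Y↔R, M↔K, S↔S, B↔V, D↔H, N↔N. Complement (GSKGNTTTCCTTTTVGMKCRCGRVHTAAARATAG), then reverse for 5'→3'.

5′-GATARAAATHVRGCRCKMGVTTTTCCTTTNGKSG-3′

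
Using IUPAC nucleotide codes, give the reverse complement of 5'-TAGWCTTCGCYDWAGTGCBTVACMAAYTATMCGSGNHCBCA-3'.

Standard pairs A↔T, G↔C; ambiguity codes pair Y↔R, M↔K, W↔W, S↔S, B↔V, D↔H, N↔N. Complement (ATCWGAAGCGRHWTCACGVABTGKTTRATAKGCSCNDGVGT), then reverse for 5'→3'.

5'-TGVGDNCSCGKATARTTKGTBAVGCACTWHRGCGAAGWCTA-3'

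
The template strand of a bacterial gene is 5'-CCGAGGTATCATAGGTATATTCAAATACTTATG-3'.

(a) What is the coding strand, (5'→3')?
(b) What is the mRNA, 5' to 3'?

(a) 5'-CATAAGTATTTGAATATACCTATGATACCTCGG-3'
(b) 5'-CAUAAGUAUUUGAAUAUACCUAUGAUACCUCGG-3'

(a) The coding strand is the reverse complement of the template: complement GGCTCCATAGTATCCATATAAGTTTATGAATAC, then reverse.
(b) mRNA has the coding-strand sequence with T→U.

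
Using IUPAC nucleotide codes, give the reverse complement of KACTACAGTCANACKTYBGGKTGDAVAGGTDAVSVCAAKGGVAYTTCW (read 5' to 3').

5'-WGAARTBCCMTTGBSBTHACCTBTHCAMCCVRAMGTNTGACTGTAGTM-3'

Standard pairs A↔T, G↔C; ambiguity codes pair Y↔R, K↔M, W↔W, S↔S, B↔V, D↔H, N↔N. Complement (MTGATGTCAGTNTGMARVCCMACHTBTCCAHTBSBGTTMCCBTRAAGW), then reverse for 5'→3'.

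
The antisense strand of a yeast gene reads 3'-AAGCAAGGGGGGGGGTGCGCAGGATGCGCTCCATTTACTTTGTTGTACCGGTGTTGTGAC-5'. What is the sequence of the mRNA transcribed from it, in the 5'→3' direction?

Reading the template 3'→5' as shown, RNA polymerase pairs each base (A→U, T→A, G↔C) to build mRNA 5'→3' directly.

5'-UUCGUUCCCCCCCCCACGCGUCCUACGCGAGGUAAAUGAAACAACAUGGCCACAACACUG-3'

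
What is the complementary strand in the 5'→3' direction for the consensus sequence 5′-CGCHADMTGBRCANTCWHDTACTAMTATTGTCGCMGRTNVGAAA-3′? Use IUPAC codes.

Standard pairs A↔T, G↔C; ambiguity codes pair R↔Y, M↔K, W↔W, B↔V, D↔H, N↔N. Complement (GCGDTHKACVYGTNAGWDHATGATKATAACAGCGKCYANBCTTT), then reverse for 5'→3'.

5'-TTTCBNAYCKGCGACAATAKTAGTAHDWGANTGYVCAKHTDGCG-3'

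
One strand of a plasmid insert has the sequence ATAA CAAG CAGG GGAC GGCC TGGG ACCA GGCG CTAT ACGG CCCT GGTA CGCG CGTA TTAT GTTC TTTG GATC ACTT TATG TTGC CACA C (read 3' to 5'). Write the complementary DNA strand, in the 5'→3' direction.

The strand is given 3'→5', so its complement runs 5'→3' in the same left-to-right order: pair each base A↔T, G↔C.

5'-TATTGTTCGTCCCCTGCCGGACCCTGGTCCGCGATATGCCGGGACCATGCGCGCATAATACAAGAAACCTAGTGAAATACAACGGTGTG-3'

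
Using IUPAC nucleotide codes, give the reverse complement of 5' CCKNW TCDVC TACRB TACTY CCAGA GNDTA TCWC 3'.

Standard pairs A↔T, G↔C; ambiguity codes pair R↔Y, K↔M, W↔W, B↔V, D↔H, N↔N. Complement (GGMNWAGHBGATGYVATGARGGTCTCNHATAGWG), then reverse for 5'→3'.

5'-GWGATAHNCTCTGGRAGTAVYGTAGBHGAWNMGG-3'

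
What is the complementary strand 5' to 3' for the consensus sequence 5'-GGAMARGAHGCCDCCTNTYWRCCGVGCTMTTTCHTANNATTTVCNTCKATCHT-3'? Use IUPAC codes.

Standard pairs A↔T, G↔C; ambiguity codes pair R↔Y, M↔K, W↔W, D↔H, V↔B, N↔N. Complement (CCTKTYCTDCGGHGGANARWYGGCBCGAKAAAGDATNNTAAABGNAGMTAGDA), then reverse for 5'→3'.

5'-ADGATMGANGBAAATNNTADGAAAKAGCBCGGYWRANAGGHGGCDTCYTKTCC-3'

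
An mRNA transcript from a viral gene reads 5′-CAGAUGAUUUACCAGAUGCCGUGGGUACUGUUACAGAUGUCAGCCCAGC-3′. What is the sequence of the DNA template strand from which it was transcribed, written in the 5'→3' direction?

5'-GCTGGGCTGACATCTGTAACAGTACCCACGGCATCTGGTAAATCATCTG-3'

Replace U with T to get the coding DNA strand: CAGATGATTTACCAGATGCCGTGGGTACTGTTACAGATGTCAGCCCAGC. The template strand is its reverse complement (complement GTCTACTAAATGGTCTACGGCACCCATGACAATGTCTACAGTCGGGTCG, then reverse).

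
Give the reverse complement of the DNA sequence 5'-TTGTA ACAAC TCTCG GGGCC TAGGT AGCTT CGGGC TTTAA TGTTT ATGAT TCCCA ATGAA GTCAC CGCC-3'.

5'-GGCGGTGACTTCATTGGGAATCATAAACATTAAAGCCCGAAGCTACCTAGGCCCCGAGAGTTGTTACAA-3'

Complement each base (A↔T, G↔C): AACATTGTTGAGAGCCCCGGATCCATCGAAGCCCGAAATTACAAATACTAAGGGTTACTTCAGTGGCGG. Then reverse.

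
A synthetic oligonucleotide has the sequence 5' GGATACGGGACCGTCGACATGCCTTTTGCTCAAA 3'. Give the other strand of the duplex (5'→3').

5′-TTTGAGCAAAAGGCATGTCGACGGTCCCGTATCC-3′

The complement of GGATACGGGACCGTCGACATGCCTTTTGCTCAAA is CCTATGCCCTGGCAGCTGTACGGAAAACGAGTTT (A↔T, G↔C). DNA strands are antiparallel, so the complementary strand runs 3'→5'; reversing gives the 5'→3' form.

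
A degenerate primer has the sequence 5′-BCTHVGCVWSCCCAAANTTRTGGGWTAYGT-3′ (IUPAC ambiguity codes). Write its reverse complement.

Standard pairs A↔T, G↔C; ambiguity codes pair R↔Y, W↔W, S↔S, B↔V, H↔D, N↔N. Complement (VGADBCGBWSGGGTTTNAAYACCCWATRCA), then reverse for 5'→3'.

5′-ACRTAWCCCAYAANTTTGGGSWBGCBDAGV-3′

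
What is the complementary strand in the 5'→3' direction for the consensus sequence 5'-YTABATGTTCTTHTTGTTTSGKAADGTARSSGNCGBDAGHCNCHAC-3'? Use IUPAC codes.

Standard pairs A↔T, G↔C; ambiguity codes pair R↔Y, K↔M, S↔S, B↔V, D↔H, N↔N. Complement (RATVTACAAGAADAACAAASCMTTHCATYSSCNGCVHTCDGNGDTG), then reverse for 5'→3'.

5′-GTDGNGDCTHVCGNCSSYTACHTTMCSAAACAADAAGAACATVTAR-3′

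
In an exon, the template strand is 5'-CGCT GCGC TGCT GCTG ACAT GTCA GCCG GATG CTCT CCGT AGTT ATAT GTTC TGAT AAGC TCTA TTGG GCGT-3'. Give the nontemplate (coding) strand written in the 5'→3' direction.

The coding strand is complementary and antiparallel to the template: take the complement (A↔T, G↔C) and reverse.

5′-ACGCCCAATAGAGCTTATCAGAACATATAACTACGGAGAGCATCCGGCTGACATGTCAGCAGCAGCGCAGCG-3′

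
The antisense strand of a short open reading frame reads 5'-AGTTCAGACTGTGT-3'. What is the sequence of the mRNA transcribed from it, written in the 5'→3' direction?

5'-ACACAGUCUGAACU-3'

RNA polymerase reads the template 3'→5' and synthesizes mRNA 5'→3' by base-pairing (A→U, T→A, G↔C). The complement of the template is TCAAGTCTGACACA; antiparallel, so 5'→3' the coding strand is ACACAGTCTGAACT. Replace T with U for the mRNA.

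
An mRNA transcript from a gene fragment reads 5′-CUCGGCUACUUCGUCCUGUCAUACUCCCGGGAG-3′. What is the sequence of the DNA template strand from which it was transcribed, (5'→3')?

5′-CTCCCGGGAGTATGACAGGACGAAGTAGCCGAG-3′

Replace U with T to get the coding DNA strand: CTCGGCTACTTCGTCCTGTCATACTCCCGGGAG. The template strand is its reverse complement (complement GAGCCGATGAAGCAGGACAGTATGAGGGCCCTC, then reverse).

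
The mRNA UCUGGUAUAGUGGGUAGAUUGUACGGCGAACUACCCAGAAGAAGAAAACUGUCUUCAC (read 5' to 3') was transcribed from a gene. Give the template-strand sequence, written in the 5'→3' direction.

Replace U with T to get the coding DNA strand: TCTGGTATAGTGGGTAGATTGTACGGCGAACTACCCAGAAGAAGAAAACTGTCTTCAC. The template strand is its reverse complement (complement AGACCATATCACCCATCTAACATGCCGCTTGATGGGTCTTCTTCTTTTGACAGAAGTG, then reverse).

5'-GTGAAGACAGTTTTCTTCTTCTGGGTAGTTCGCCGTACAATCTACCCACTATACCAGA-3'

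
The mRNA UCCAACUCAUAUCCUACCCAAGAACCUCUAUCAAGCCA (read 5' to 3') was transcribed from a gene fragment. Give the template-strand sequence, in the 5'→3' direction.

5'-TGGCTTGATAGAGGTTCTTGGGTAGGATATGAGTTGGA-3'

Replace U with T to get the coding DNA strand: TCCAACTCATATCCTACCCAAGAACCTCTATCAAGCCA. The template strand is its reverse complement (complement AGGTTGAGTATAGGATGGGTTCTTGGAGATAGTTCGGT, then reverse).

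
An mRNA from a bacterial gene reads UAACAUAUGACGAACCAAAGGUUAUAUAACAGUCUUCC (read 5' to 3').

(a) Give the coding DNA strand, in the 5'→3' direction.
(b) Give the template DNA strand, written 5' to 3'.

(a) The coding strand matches the mRNA with U→T.
(b) The template strand is the reverse complement of the coding strand.

(a) 5′-TAACATATGACGAACCAAAGGTTATATAACAGTCTTCC-3′
(b) 5'-GGAAGACTGTTATATAACCTTTGGTTCGTCATATGTTA-3'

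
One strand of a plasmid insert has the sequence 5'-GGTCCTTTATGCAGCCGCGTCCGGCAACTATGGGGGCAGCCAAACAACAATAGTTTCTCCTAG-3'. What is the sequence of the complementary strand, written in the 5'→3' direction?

5′-CTAGGAGAAACTATTGTTGTTTGGCTGCCCCCATAGTTGCCGGACGCGGCTGCATAAAGGACC-3′

The complement of GGTCCTTTATGCAGCCGCGTCCGGCAACTATGGGGGCAGCCAAACAACAATAGTTTCTCCTAG is CCAGGAAATACGTCGGCGCAGGCCGTTGATACCCCCGTCGGTTTGTTGTTATCAAAGAGGATC (A↔T, G↔C). DNA strands are antiparallel, so the complementary strand runs 3'→5'; reversing gives the 5'→3' form.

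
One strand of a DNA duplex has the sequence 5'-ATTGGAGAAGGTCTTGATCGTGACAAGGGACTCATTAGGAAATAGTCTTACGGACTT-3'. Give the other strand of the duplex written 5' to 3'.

5′-AAGTCCGTAAGACTATTTCCTAATGAGTCCCTTGTCACGATCAAGACCTTCTCCAAT-3′

The complement of ATTGGAGAAGGTCTTGATCGTGACAAGGGACTCATTAGGAAATAGTCTTACGGACTT is TAACCTCTTCCAGAACTAGCACTGTTCCCTGAGTAATCCTTTATCAGAATGCCTGAA (A↔T, G↔C). DNA strands are antiparallel, so the complementary strand runs 3'→5'; reversing gives the 5'→3' form.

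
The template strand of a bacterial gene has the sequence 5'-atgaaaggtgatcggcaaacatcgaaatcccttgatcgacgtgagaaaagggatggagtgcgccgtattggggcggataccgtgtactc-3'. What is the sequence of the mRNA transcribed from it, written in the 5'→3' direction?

5'-GAGUACACGGUAUCCGCCCCAAUACGGCGCACUCCAUCCCUUUUCUCACGUCGAUCAAGGGAUUUCGAUGUUUGCCGAUCACCUUUCAU-3'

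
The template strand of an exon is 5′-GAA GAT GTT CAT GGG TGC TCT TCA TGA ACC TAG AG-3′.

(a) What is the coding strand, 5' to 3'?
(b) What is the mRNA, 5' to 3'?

(a) The coding strand is the reverse complement of the template: complement CTTCTACAAGTACCCACGAGAAGTACTTGGATCTC, then reverse.
(b) mRNA has the coding-strand sequence with T→U.

(a) 5'-CTCTAGGTTCATGAAGAGCACCCATGAACATCTTC-3'
(b) 5'-CUCUAGGUUCAUGAAGAGCACCCAUGAACAUCUUC-3'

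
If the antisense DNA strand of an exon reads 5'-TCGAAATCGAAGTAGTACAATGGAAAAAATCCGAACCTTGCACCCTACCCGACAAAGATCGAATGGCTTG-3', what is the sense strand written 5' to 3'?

5'-CAAGCCATTCGATCTTTGTCGGGTAGGGTGCAAGGTTCGGATTTTTTCCATTGTACTACTTCGATTTCGA-3'

The coding strand is complementary and antiparallel to the template: take the complement (A↔T, G↔C) and reverse.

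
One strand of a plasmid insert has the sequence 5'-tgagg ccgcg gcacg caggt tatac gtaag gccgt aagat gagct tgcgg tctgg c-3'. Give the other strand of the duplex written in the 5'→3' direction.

5'-GCCAGACCGCAAGCTCATCTTACGGCCTTACGTATAACCTGCGTGCCGCGGCCTCA-3'

The complement of TGAGGCCGCGGCACGCAGGTTATACGTAAGGCCGTAAGATGAGCTTGCGGTCTGGC is ACTCCGGCGCCGTGCGTCCAATATGCATTCCGGCATTCTACTCGAACGCCAGACCG (A↔T, G↔C). DNA strands are antiparallel, so the complementary strand runs 3'→5'; reversing gives the 5'→3' form.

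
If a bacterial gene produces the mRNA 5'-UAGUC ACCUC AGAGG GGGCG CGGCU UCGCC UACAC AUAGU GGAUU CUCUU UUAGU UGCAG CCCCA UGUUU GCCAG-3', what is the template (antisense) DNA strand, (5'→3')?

5'-CTGGCAAACATGGGGCTGCAACTAAAAGAGAATCCACTATGTGTAGGCGAAGCCGCGCCCCCTCTGAGGTGACTA-3'

Replace U with T to get the coding DNA strand: TAGTCACCTCAGAGGGGGCGCGGCTTCGCCTACACATAGTGGATTCTCTTTTAGTTGCAGCCCCATGTTTGCCAG. The template strand is its reverse complement (complement ATCAGTGGAGTCTCCCCCGCGCCGAAGCGGATGTGTATCACCTAAGAGAAAATCAACGTCGGGGTACAAACGGTC, then reverse).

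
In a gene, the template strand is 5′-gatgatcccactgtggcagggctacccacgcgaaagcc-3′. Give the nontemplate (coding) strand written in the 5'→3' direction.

5'-GGCTTTCGCGTGGGTAGCCCTGCCACAGTGGGATCATC-3'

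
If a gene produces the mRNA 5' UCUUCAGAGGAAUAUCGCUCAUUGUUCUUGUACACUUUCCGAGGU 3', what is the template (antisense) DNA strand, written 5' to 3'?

5'-ACCTCGGAAAGTGTACAAGAACAATGAGCGATATTCCTCTGAAGA-3'

Replace U with T to get the coding DNA strand: TCTTCAGAGGAATATCGCTCATTGTTCTTGTACACTTTCCGAGGT. The template strand is its reverse complement (complement AGAAGTCTCCTTATAGCGAGTAACAAGAACATGTGAAAGGCTCCA, then reverse).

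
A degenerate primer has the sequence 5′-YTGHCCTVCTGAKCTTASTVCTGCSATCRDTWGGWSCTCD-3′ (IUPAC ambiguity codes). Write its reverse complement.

5'-HGAGSWCCWAHYGATSGCAGBASTAAGMTCAGBAGGDCAR-3'

Standard pairs A↔T, G↔C; ambiguity codes pair R↔Y, K↔M, W↔W, S↔S, D↔H, V↔B. Complement (RACDGGABGACTMGAATSABGACGSTAGYHAWCCWSGAGH), then reverse for 5'→3'.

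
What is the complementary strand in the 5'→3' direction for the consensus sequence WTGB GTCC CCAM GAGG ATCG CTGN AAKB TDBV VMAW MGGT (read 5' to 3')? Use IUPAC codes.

Standard pairs A↔T, G↔C; ambiguity codes pair M↔K, W↔W, B↔V, D↔H, N↔N. Complement (WACVCAGGGGTKCTCCTAGCGACNTTMVAHVBBKTWKCCA), then reverse for 5'→3'.

5'-ACCKWTKBBVHAVMTTNCAGCGATCCTCKTGGGGACVCAW-3'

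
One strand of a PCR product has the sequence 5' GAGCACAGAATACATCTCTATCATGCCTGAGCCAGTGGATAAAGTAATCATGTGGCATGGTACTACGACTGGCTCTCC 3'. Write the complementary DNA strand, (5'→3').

Pairing A↔T and G↔C gives CTCGTGTCTTATGTAGAGATAGTACGGACTCGGTCACCTATTTCATTAGTACACCGTACCATGATGCTGACCGAGAGG, running 3'→5'. Reverse for the 5'→3' convention.

5'-GGAGAGCCAGTCGTAGTACCATGCCACATGATTACTTTATCCACTGGCTCAGGCATGATAGAGATGTATTCTGTGCTC-3'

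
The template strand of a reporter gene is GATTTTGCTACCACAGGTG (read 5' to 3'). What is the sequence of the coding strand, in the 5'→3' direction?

5'-CACCTGTGGTAGCAAAATC-3'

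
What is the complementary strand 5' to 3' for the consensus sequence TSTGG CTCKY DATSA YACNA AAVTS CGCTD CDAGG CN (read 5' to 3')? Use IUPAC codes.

Standard pairs A↔T, G↔C; ambiguity codes pair Y↔R, K↔M, S↔S, D↔H, V↔B, N↔N. Complement (ASACCGAGMRHTASTRTGNTTTBASGCGAHGHTCCGN), then reverse for 5'→3'.

5'-NGCCTHGHAGCGSABTTTNGTRTSATHRMGAGCCASA-3'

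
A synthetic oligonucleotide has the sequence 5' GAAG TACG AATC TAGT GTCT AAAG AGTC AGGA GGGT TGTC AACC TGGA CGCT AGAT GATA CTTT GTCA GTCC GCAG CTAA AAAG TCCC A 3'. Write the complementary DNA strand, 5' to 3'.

5'-TGGGACTTTTTAGCTGCGGACTGACAAAGTATCATCTAGCGTCCAGGTTGACAACCCTCCTGACTCTTTAGACACTAGATTCGTACTTC-3'

Pairing A↔T and G↔C gives CTTCATGCTTAGATCACAGATTTCTCAGTCCTCCCAACAGTTGGACCTGCGATCTACTATGAAACAGTCAGGCGTCGATTTTTCAGGGT, running 3'→5'. Reverse for the 5'→3' convention.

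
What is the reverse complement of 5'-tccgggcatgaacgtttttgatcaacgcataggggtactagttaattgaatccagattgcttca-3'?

Reading the sequence 3'→5' and pairing each base (A↔T, G↔C) gives the reverse complement directly.

5'-TGAAGCAATCTGGATTCAATTAACTAGTACCCCTATGCGTTGATCAAAAACGTTCATGCCCGGA-3'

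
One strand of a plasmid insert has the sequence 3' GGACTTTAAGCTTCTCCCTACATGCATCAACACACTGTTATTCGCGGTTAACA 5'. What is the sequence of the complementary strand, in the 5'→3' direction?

The strand is given 3'→5', so its complement runs 5'→3' in the same left-to-right order: pair each base A↔T, G↔C.

5'-CCTGAAATTCGAAGAGGGATGTACGTAGTTGTGTGACAATAAGCGCCAATTGT-3'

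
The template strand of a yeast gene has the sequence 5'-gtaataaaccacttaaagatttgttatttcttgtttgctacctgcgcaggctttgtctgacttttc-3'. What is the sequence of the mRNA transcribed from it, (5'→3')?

The mRNA has the sequence of the coding strand (reverse complement of the template) with T→U. Reverse complement of GTAATAAACCACTTAAAGATTTGTTATTTCTTGTTTGCTACCTGCGCAGGCTTTGTCTGACTTTTC is GAAAAGTCAGACAAAGCCTGCGCAGGTAGCAAACAAGAAATAACAAATCTTTAAGTGGTTTATTAC; then T→U.

5′-GAAAAGUCAGACAAAGCCUGCGCAGGUAGCAAACAAGAAAUAACAAAUCUUUAAGUGGUUUAUUAC-3′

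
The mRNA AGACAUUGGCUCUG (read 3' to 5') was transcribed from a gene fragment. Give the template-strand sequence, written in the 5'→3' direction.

5'-TCTGTAACCGAGAC-3'

Written 5'→3' the mRNA is GUCUCGGUUACAGA, so the coding DNA strand is GTCTCGGTTACAGA. The template is its reverse complement.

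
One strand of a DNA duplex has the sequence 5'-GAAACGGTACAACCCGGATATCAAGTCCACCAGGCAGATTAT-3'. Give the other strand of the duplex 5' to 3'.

5′-ATAATCTGCCTGGTGGACTTGATATCCGGGTTGTACCGTTTC-3′

Pairing A↔T and G↔C gives CTTTGCCATGTTGGGCCTATAGTTCAGGTGGTCCGTCTAATA, running 3'→5'. Reverse for the 5'→3' convention.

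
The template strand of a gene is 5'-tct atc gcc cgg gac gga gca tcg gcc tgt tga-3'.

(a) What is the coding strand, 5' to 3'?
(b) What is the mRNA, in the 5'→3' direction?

(a) 5′-TCAACAGGCCGATGCTCCGTCCCGGGCGATAGA-3′
(b) 5'-UCAACAGGCCGAUGCUCCGUCCCGGGCGAUAGA-3'

(a) The coding strand is the reverse complement of the template: complement AGATAGCGGGCCCTGCCTCGTAGCCGGACAACT, then reverse.
(b) mRNA has the coding-strand sequence with T→U.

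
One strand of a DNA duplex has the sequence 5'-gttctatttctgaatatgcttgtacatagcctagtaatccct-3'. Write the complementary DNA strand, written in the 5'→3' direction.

The complement of GTTCTATTTCTGAATATGCTTGTACATAGCCTAGTAATCCCT is CAAGATAAAGACTTATACGAACATGTATCGGATCATTAGGGA (A↔T, G↔C). DNA strands are antiparallel, so the complementary strand runs 3'→5'; reversing gives the 5'→3' form.

5'-AGGGATTACTAGGCTATGTACAAGCATATTCAGAAATAGAAC-3'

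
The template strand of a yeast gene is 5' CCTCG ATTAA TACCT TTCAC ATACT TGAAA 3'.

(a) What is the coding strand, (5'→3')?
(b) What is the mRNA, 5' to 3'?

(a) The coding strand is the reverse complement of the template: complement GGAGCTAATTATGGAAAGTGTATGAACTTT, then reverse.
(b) mRNA has the coding-strand sequence with T→U.

(a) 5'-TTTCAAGTATGTGAAAGGTATTAATCGAGG-3'
(b) 5'-UUUCAAGUAUGUGAAAGGUAUUAAUCGAGG-3'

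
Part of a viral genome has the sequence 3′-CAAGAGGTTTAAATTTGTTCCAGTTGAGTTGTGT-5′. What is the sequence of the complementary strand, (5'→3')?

The strand is given 3'→5', so its complement runs 5'→3' in the same left-to-right order: pair each base A↔T, G↔C.

5'-GTTCTCCAAATTTAAACAAGGTCAACTCAACACA-3'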